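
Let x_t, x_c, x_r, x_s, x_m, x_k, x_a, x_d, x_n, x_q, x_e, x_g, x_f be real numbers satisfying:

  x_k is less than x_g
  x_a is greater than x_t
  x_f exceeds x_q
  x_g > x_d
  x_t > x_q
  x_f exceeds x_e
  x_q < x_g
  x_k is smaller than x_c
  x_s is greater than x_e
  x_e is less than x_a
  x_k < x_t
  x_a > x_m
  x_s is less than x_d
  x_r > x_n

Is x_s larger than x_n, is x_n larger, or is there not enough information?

Following every chain through x_n: above x_n we get x_r.
x_s is not reached, and no chain runs the other way from x_s to x_n.
So the given relations leave the order of x_n and x_s undetermined.

undetermined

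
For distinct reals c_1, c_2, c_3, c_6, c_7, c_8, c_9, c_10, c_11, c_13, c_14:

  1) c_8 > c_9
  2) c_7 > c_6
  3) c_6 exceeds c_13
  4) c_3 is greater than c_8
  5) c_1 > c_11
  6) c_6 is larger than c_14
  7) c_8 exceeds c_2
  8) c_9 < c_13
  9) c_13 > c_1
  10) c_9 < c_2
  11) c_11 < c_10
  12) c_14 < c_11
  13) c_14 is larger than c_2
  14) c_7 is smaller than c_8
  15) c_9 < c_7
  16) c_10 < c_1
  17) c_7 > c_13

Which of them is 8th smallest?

c_6

The consecutive relations fix a unique order: c_9 < c_2 < c_14 < c_11 < c_10 < c_1 < c_13 < c_6 < c_7 < c_8 < c_3.
The 8th smallest is c_6.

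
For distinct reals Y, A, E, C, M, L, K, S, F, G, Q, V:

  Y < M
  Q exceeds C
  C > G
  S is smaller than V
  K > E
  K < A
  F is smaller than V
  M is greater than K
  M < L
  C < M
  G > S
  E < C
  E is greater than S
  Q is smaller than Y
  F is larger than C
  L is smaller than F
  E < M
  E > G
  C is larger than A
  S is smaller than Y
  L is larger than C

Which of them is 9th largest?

K

Piecing the relations together gives one ordering: S < G < E < K < A < C < Q < Y < M < L < F < V.
Counting 9 from the largest end gives K.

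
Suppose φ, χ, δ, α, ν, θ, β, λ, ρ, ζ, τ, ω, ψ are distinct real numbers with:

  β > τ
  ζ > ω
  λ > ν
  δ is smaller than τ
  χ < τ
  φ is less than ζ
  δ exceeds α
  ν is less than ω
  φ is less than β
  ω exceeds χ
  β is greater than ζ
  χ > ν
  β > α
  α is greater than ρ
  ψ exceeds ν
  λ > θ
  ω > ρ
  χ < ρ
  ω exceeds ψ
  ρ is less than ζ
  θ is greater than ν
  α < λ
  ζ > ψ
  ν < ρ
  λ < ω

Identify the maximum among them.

β

Chaining downward from β: directly below it, α, τ, φ, ζ; then χ, ρ, ψ, δ, ω; then ν, λ; then θ.
That covers every other element, and nothing is given above β, so β is the maximum.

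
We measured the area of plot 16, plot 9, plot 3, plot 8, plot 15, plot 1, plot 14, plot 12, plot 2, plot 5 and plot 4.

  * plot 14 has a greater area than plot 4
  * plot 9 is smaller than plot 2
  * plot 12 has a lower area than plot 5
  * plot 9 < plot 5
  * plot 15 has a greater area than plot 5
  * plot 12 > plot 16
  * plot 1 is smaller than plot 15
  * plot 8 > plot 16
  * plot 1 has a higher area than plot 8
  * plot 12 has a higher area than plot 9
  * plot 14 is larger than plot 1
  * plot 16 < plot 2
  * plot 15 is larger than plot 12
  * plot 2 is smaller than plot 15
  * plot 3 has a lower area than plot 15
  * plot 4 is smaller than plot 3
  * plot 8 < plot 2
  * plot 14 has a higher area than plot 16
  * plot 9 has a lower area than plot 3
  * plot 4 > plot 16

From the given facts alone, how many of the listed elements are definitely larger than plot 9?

5

Directly above plot 9: plot 2, plot 3, plot 12, plot 5.
One step further: plot 15 (5 so far).
No other element is forced above plot 9 by the given relations, so the count is 5.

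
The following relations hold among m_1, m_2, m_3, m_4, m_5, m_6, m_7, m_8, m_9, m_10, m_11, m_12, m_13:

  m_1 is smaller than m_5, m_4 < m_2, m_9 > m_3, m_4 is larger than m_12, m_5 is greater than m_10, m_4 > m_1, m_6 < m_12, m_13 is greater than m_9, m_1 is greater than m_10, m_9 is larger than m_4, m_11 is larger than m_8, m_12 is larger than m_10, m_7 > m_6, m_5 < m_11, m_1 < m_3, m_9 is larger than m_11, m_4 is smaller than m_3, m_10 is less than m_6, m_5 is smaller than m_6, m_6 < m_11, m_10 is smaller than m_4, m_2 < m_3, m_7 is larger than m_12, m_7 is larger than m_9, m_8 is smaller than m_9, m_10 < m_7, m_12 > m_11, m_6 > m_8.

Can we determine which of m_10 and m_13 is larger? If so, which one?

m_10 < m_1 and m_1 < m_5 give m_10 < m_5.
With m_5 < m_6: m_10 < m_1 < m_5 < m_6.
Then m_6 < m_11 extends the chain to m_11.
Then m_11 < m_12 extends the chain to m_12.
With m_12 < m_4: m_10 < m_1 < m_5 < m_6 < m_11 < m_12 < m_4.
With m_4 < m_2: m_10 < m_1 < m_5 < m_6 < m_11 < m_12 < m_4 < m_2.
With m_2 < m_3: m_10 < m_1 < m_5 < m_6 < m_11 < m_12 < m_4 < m_2 < m_3.
With m_3 < m_9: m_10 < m_1 < m_5 < m_6 < m_11 < m_12 < m_4 < m_2 < m_3 < m_9.
Then m_9 < m_13 extends the chain to m_13.
So m_13 is larger.

m_13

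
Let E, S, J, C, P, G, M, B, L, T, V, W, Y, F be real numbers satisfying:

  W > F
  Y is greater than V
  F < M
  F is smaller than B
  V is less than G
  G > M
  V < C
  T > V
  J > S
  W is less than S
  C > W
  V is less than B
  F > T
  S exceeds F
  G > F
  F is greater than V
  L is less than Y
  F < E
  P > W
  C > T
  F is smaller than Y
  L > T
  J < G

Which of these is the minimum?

V

T is not least since V < T; F is not least since V < F; W is not least since F < W; M is not least since F < M; L is not least since T < L; S is not least since W < S; P is not least since W < P; J is not least since S < J; C is not least since T < C; B is not least since V < B; G is not least since F < G; E is not least since F < E; Y is not least since L < Y.
Only V has nothing below it, so V is the minimum.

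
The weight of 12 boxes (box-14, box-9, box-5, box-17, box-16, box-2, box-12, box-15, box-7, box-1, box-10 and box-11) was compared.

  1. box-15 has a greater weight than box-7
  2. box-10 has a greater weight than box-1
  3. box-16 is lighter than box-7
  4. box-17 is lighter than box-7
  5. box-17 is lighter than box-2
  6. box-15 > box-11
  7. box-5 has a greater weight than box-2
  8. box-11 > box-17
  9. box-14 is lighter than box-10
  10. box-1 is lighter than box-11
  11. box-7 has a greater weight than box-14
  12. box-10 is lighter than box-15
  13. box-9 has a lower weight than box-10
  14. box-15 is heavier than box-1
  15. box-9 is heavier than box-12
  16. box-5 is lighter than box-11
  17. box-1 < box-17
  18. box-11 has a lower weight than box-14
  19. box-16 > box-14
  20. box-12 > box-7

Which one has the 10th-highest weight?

Chaining the given pairs: box-1 < box-17 < box-2 < box-5 < box-11 < box-14 < box-16 < box-7 < box-12 < box-9 < box-10 < box-15.
The 10th largest is box-2.

box-2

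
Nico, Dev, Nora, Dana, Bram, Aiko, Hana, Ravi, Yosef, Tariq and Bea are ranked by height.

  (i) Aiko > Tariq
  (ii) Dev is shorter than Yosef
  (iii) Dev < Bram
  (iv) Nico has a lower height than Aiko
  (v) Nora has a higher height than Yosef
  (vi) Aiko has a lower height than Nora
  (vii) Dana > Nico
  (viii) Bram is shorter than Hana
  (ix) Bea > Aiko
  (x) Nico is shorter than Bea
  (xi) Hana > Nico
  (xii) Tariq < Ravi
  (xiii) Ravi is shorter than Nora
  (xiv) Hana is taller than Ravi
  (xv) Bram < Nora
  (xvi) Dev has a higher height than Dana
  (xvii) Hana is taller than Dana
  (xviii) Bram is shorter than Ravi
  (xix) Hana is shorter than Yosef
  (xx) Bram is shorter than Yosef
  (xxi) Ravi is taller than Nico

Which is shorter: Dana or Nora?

Dana

Chaining the given relations: Dana < Dev < Bram < Ravi < Hana < Yosef < Nora.
So Dana < Nora; Dana is the shorter of the two.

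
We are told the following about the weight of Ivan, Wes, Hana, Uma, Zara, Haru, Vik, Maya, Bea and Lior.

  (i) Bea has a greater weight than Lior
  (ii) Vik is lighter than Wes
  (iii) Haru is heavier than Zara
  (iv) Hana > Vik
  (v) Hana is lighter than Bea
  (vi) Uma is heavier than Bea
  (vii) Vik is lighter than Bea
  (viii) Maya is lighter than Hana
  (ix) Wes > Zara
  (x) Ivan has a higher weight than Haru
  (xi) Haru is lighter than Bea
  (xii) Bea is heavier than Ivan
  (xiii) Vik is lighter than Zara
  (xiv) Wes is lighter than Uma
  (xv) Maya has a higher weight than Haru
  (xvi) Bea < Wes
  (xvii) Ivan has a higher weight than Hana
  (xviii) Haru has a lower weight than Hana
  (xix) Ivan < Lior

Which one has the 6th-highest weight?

The consecutive relations fix a unique order: Vik < Zara < Haru < Maya < Hana < Ivan < Lior < Bea < Wes < Uma.
Counting 6 from the largest end gives Hana.

Hana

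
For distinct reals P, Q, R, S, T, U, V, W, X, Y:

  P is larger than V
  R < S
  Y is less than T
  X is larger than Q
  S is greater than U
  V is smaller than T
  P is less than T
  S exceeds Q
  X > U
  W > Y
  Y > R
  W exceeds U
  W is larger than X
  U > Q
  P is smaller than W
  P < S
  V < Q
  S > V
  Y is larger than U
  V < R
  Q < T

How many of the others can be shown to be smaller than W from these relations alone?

Directly below W: P, U, Y, X.
One step further: V, Q, R (7 so far).
No other element is forced below W by the given relations, so the count is 7.

7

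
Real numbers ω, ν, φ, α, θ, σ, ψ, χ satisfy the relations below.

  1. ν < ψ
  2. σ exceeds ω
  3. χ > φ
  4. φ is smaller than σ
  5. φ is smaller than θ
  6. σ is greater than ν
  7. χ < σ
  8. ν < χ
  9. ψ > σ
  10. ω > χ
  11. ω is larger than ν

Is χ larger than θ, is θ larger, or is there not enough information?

undetermined

Following every chain through θ: below θ we get φ.
χ is not reached, and no chain runs the other way from χ to θ.
So the given relations leave the order of θ and χ undetermined.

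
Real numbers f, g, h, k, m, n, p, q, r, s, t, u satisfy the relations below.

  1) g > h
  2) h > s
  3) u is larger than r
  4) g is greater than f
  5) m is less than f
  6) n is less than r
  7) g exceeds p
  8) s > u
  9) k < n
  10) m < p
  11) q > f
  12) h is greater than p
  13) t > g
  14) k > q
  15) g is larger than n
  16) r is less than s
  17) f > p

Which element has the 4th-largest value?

Piecing the relations together gives one ordering: m < p < f < q < k < n < r < u < s < h < g < t.
Counting 4 from the largest end gives s.

s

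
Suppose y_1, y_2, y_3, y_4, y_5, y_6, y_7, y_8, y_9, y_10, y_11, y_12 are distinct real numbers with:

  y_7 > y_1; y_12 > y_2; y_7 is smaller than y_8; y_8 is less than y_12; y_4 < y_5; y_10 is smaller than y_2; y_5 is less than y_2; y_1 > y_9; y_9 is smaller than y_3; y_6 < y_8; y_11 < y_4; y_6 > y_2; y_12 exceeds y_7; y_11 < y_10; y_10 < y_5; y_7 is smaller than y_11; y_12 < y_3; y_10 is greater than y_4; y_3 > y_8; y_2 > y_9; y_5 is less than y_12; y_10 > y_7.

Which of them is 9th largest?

y_11

Piecing the relations together gives one ordering: y_9 < y_1 < y_7 < y_11 < y_4 < y_10 < y_5 < y_2 < y_6 < y_8 < y_12 < y_3.
Counting 9 from the largest end gives y_11.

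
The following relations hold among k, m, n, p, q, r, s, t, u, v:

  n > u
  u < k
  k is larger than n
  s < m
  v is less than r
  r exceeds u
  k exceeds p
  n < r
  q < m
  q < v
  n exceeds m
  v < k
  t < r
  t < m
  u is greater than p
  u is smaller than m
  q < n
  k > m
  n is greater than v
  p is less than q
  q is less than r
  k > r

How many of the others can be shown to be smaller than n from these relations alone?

7

From n the given relations immediately reach q, v, u, m.
From those, t, p, s — 7 in total.
Nothing else is reachable below n; 7 in all.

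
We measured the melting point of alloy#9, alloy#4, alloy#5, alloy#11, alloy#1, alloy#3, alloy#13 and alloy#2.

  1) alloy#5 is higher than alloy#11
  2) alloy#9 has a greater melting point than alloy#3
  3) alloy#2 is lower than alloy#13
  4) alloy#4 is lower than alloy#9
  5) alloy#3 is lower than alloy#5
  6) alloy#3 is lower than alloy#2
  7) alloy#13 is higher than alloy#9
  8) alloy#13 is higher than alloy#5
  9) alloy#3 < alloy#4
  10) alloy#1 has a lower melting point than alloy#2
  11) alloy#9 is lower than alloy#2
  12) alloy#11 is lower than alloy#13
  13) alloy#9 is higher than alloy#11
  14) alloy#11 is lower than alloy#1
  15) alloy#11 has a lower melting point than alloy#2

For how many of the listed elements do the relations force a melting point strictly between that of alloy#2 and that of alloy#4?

1

Chaining upward from alloy#4 reaches: alloy#9, alloy#13.
Chaining downward from alloy#2 reaches: alloy#11, alloy#3, alloy#9, alloy#1.
Strictly between alloy#4 and alloy#2 are those in both lists: alloy#9 — 1 element.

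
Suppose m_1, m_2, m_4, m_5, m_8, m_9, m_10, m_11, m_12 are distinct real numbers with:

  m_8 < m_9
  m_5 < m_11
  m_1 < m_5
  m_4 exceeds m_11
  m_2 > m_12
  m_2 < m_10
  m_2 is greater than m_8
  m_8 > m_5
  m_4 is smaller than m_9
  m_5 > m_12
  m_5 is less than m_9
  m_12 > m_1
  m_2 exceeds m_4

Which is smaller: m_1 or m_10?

The relevant relations are m_1 < m_12; m_12 < m_5; m_5 < m_11; m_11 < m_4; m_4 < m_2; m_2 < m_10.
Together: m_1 < m_12 < m_5 < m_11 < m_4 < m_2 < m_10.
So m_1 < m_10; m_1 is the smaller of the two.

m_1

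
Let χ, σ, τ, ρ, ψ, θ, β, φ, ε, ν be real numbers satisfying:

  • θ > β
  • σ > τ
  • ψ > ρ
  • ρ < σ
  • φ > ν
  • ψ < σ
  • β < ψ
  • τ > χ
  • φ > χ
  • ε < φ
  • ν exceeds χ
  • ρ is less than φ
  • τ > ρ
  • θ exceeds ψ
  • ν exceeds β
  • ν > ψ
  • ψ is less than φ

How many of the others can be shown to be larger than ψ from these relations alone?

From ψ the given relations immediately reach θ, ν, φ, σ.
No other element is forced above ψ by the given relations, so the count is 4.

4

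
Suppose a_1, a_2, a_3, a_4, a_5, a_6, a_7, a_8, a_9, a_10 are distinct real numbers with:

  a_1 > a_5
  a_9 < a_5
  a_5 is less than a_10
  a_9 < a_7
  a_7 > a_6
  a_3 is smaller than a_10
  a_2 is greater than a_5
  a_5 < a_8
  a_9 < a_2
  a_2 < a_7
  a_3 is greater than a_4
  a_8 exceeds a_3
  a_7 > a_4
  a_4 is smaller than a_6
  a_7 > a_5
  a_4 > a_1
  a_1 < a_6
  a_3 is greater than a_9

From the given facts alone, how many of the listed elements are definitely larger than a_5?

8

Directly above a_5: a_1, a_2, a_7, a_10, a_8.
One step further: a_4, a_6 (7 so far).
One step further: a_3 (8 so far).
Nothing else is reachable above a_5; 8 in all.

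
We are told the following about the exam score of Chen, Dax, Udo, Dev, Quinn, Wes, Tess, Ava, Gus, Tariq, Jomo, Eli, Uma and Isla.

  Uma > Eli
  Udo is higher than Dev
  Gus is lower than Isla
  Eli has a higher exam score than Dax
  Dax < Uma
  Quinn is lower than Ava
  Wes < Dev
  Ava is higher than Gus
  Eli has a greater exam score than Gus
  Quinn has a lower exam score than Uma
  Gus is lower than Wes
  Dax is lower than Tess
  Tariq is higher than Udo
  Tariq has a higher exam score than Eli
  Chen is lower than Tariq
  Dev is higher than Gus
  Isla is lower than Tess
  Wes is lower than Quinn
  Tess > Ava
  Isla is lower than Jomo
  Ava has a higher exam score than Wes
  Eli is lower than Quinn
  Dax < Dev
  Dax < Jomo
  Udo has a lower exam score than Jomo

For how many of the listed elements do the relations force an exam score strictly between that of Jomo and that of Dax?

2

The relations place Dax below Jomo. An element lies strictly between them when it is forced above Dax and also forced below Jomo.
Above Dax: {Eli, Dev, Udo, Tariq, Quinn, Uma, Ava, Tess}. Below Jomo: {Gus, Wes, Isla, Dev, Udo}.
Intersection: {Dev, Udo} — 2.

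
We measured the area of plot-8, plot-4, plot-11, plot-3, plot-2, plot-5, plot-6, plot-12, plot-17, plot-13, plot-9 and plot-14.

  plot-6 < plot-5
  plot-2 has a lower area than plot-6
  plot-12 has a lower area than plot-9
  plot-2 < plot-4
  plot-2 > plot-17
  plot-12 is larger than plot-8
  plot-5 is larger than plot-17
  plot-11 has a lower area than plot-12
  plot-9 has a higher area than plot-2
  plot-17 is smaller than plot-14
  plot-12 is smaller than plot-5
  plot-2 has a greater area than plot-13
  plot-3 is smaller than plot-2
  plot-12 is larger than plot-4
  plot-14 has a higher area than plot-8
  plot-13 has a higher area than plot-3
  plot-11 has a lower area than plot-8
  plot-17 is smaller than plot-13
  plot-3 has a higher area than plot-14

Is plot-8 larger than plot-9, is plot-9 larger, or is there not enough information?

Chaining the given relations: plot-8 < plot-14 < plot-3 < plot-13 < plot-2 < plot-4 < plot-12 < plot-9.
So plot-9 is larger.

plot-9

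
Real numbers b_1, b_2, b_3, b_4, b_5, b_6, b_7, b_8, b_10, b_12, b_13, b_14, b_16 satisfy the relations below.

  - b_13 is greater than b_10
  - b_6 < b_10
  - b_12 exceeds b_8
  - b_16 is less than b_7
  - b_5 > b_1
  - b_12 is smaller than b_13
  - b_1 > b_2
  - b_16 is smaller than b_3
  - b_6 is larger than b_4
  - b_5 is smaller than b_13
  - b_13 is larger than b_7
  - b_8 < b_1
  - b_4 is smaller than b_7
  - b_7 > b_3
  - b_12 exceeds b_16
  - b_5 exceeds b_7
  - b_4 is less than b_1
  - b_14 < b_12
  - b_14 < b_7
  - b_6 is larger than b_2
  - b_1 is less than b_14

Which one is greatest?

b_13

Chaining downward from b_13: directly below it, b_12, b_10, b_7, b_5; then b_8, b_4, b_1, b_16, b_14, b_6, b_3; then b_2.
That covers every other element, and nothing is given above b_13, so b_13 is the greatest.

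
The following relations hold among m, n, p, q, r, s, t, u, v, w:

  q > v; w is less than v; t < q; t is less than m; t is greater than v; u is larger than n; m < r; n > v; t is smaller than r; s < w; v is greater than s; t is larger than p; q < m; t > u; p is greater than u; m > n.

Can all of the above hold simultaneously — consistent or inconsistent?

The single ordering s < w < v < n < u < p < t < q < m < r satisfies every listed relation, so no contradiction arises.

consistent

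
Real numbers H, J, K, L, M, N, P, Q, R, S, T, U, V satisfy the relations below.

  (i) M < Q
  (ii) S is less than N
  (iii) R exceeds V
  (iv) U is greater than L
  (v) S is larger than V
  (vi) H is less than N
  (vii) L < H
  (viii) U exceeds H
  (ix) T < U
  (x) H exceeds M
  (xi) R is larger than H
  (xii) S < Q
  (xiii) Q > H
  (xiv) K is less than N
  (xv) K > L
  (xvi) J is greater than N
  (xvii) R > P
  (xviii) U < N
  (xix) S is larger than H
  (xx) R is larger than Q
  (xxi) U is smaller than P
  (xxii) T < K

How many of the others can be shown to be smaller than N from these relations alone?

Directly below N: H, U, S, K.
One step further: L, T, M, V (8 so far).
No other element is forced below N by the given relations, so the count is 8.

8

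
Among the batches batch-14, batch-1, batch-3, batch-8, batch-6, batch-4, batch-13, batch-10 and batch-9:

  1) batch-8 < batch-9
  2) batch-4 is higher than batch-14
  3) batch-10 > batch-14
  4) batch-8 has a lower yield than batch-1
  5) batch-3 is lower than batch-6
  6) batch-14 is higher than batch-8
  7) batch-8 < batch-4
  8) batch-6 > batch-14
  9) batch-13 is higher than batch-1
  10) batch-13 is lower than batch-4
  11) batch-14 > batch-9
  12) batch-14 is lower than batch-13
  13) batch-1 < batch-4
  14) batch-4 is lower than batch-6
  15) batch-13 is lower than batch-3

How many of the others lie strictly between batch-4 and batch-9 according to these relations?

The relations place batch-9 below batch-4. An element lies strictly between them when it is forced above batch-9 and also forced below batch-4.
Above batch-9: {batch-14, batch-10, batch-13, batch-3, batch-6}. Below batch-4: {batch-8, batch-14, batch-1, batch-13}.
Intersection: {batch-14, batch-13} — 2.

2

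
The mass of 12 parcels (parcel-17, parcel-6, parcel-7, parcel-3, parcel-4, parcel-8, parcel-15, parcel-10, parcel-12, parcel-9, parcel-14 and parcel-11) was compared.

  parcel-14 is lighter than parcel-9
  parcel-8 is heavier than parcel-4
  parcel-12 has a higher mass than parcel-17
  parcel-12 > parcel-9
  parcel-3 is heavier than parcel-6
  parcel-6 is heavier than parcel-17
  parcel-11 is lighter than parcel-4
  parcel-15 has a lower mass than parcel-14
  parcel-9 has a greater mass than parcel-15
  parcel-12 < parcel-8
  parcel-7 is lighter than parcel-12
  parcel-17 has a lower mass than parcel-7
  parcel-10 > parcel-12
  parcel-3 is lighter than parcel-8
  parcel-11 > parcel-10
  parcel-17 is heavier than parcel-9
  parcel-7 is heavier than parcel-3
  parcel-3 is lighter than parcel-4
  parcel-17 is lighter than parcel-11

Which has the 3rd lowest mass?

parcel-9

The consecutive relations fix a unique order: parcel-15 < parcel-14 < parcel-9 < parcel-17 < parcel-6 < parcel-3 < parcel-7 < parcel-12 < parcel-10 < parcel-11 < parcel-4 < parcel-8.
Counting 3 from the smallest end gives parcel-9.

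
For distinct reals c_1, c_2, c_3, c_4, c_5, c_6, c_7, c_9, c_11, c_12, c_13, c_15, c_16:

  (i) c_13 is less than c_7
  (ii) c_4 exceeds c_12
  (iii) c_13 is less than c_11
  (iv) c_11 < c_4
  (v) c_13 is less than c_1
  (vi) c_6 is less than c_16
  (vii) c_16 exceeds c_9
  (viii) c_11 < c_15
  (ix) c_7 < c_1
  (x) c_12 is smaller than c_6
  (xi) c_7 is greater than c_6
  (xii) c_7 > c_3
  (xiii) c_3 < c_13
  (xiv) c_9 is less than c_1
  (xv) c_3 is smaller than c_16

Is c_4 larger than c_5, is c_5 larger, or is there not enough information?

undetermined

Following every chain through c_5: nothing is chained to c_5.
c_4 is not reached, and no chain runs the other way from c_4 to c_5.
So the given relations leave the order of c_5 and c_4 undetermined.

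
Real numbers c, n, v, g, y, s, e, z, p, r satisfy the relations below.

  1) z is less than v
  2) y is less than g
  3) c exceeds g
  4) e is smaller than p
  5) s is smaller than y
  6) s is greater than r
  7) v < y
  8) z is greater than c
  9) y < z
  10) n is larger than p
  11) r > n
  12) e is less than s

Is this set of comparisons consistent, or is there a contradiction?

Chaining the given relations yields y < g < c < z < v, so y < v. But one relation states v < y. These cannot both hold.

inconsistent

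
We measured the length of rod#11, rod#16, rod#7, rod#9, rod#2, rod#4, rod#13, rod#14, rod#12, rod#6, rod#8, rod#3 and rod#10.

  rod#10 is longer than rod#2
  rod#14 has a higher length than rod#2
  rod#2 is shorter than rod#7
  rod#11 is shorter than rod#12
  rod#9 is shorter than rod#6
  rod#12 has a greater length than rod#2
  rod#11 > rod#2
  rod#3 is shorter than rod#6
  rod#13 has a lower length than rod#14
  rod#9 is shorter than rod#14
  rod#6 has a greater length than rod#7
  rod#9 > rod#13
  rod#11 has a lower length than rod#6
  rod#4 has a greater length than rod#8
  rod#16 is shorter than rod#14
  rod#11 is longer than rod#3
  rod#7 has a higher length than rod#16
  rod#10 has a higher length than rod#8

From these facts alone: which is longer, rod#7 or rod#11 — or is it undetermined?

undetermined

Following every chain through rod#7: above rod#7 we get rod#6; below rod#7 we get rod#2, rod#16.
rod#11 is not reached, and no chain runs the other way from rod#11 to rod#7.
So the given relations leave the order of rod#7 and rod#11 undetermined.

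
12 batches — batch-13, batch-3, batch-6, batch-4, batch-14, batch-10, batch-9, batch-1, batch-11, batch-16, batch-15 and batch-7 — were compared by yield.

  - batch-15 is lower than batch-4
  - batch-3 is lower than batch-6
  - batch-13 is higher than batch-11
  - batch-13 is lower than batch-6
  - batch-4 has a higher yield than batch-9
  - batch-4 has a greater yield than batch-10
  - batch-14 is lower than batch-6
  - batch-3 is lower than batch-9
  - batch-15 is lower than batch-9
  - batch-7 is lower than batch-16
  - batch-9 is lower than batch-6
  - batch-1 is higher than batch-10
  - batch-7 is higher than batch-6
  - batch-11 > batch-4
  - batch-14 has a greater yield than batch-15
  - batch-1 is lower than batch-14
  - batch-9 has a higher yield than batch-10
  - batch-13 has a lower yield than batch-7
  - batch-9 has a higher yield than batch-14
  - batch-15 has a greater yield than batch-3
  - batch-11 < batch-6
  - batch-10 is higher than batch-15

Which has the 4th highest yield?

Piecing the relations together gives one ordering: batch-3 < batch-15 < batch-10 < batch-1 < batch-14 < batch-9 < batch-4 < batch-11 < batch-13 < batch-6 < batch-7 < batch-16.
Counting 4 from the largest end gives batch-13.

batch-13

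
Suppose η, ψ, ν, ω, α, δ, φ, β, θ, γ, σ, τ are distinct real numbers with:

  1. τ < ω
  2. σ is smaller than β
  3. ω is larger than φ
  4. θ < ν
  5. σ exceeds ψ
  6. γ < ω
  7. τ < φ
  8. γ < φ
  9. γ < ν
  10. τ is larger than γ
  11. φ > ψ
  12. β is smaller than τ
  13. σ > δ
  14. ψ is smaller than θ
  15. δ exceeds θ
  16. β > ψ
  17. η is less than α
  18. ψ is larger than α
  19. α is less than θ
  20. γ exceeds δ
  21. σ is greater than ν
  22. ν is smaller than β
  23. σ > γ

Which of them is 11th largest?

The consecutive relations fix a unique order: η < α < ψ < θ < δ < γ < ν < σ < β < τ < φ < ω.
Counting 11 from the largest end gives α.

α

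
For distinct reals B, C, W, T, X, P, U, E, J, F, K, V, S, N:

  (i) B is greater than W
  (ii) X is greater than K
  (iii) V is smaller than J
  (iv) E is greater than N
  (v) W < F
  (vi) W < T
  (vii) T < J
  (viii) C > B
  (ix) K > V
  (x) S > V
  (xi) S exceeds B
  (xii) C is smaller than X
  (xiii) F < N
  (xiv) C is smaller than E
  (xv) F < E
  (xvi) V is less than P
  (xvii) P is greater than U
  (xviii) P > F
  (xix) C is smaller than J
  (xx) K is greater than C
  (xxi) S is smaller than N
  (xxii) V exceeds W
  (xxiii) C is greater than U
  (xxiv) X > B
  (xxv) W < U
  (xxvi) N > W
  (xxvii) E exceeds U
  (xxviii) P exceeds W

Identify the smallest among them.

T is not least since W < T; V is not least since W < V; U is not least since W < U; B is not least since W < B; F is not least since W < F; C is not least since B < C; S is not least since V < S; K is not least since V < K; J is not least since T < J; N is not least since F < N; P is not least since V < P; X is not least since C < X; E is not least since F < E.
Only W has nothing below it, so W is the smallest.

W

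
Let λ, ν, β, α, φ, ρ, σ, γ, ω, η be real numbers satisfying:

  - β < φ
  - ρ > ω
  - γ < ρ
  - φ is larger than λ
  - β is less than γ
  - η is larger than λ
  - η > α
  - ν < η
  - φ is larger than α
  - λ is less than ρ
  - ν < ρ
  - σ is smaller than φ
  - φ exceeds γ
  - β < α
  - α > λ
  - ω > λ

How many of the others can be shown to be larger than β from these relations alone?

Directly above β: α, γ, φ.
One step further: η, ρ (5 so far).
Nothing else is reachable above β; 5 in all.

5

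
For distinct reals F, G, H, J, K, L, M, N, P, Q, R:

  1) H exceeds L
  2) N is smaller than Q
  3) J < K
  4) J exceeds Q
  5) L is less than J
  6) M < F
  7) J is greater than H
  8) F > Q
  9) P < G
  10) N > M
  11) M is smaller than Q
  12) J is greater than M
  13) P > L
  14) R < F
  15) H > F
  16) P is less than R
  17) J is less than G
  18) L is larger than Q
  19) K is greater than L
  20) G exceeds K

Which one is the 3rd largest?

Chaining the given pairs: M < N < Q < L < P < R < F < H < J < K < G.
Counting 3 from the largest end gives J.

J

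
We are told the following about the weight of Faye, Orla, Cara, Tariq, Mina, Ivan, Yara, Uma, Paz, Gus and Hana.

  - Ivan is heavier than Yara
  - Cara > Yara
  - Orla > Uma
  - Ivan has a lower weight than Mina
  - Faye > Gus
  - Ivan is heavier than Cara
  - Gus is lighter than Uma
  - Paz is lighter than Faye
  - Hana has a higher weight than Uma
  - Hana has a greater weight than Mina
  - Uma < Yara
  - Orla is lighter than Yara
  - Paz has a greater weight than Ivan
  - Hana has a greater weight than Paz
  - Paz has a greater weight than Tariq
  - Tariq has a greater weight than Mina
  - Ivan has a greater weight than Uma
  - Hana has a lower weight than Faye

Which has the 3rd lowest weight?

Orla

Piecing the relations together gives one ordering: Gus < Uma < Orla < Yara < Cara < Ivan < Mina < Tariq < Paz < Hana < Faye.
The 3rd smallest is Orla.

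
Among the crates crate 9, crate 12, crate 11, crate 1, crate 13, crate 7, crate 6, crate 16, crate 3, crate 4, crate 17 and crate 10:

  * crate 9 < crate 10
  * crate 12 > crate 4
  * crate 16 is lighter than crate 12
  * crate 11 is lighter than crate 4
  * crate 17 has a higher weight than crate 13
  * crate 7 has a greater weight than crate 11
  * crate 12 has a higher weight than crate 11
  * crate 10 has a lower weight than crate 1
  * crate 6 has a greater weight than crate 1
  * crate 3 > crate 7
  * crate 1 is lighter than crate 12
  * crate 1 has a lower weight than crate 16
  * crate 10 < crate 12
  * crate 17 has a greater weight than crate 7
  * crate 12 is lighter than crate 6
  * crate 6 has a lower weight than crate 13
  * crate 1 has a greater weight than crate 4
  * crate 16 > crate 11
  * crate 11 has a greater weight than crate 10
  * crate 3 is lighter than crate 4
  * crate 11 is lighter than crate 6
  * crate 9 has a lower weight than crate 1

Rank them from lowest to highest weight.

crate 9 < crate 10 < crate 11 < crate 7 < crate 3 < crate 4 < crate 1 < crate 16 < crate 12 < crate 6 < crate 13 < crate 17

Each adjacent pair is fixed by a given relation: crate 9 < crate 10; crate 10 < crate 11; crate 11 < crate 7; crate 7 < crate 3; crate 3 < crate 4; crate 4 < crate 1; crate 1 < crate 16; crate 16 < crate 12; crate 12 < crate 6; crate 6 < crate 13; crate 13 < crate 17. Chaining them end to end gives the full order.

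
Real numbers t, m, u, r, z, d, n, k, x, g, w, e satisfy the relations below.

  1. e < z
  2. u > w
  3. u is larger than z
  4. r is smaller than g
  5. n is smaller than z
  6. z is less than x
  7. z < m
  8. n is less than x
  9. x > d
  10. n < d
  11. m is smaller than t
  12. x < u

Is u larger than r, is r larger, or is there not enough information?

undetermined

Following every chain through r: above r we get g.
u is not reached, and no chain runs the other way from u to r.
So the given relations leave the order of r and u undetermined.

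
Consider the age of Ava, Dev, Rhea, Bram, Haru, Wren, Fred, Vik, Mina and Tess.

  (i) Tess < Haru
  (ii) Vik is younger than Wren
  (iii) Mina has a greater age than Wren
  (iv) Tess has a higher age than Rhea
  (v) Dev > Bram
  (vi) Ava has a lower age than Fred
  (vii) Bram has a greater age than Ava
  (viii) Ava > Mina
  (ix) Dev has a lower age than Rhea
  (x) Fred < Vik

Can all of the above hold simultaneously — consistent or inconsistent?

inconsistent

Chaining the given relations yields Fred < Vik < Wren < Mina < Ava, so Fred < Ava. But one relation states Ava < Fred. These cannot both hold.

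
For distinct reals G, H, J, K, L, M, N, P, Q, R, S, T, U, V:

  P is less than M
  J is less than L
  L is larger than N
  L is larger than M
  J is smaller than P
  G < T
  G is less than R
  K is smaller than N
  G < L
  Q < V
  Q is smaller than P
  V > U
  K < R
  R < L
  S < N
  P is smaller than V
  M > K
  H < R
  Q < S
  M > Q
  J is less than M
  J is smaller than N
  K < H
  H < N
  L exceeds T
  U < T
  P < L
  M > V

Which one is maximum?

Q is not greatest since Q < P; J is not greatest since J < N; P is not greatest since P < V; G is not greatest since G < L; U is not greatest since U < T; V is not greatest since V < M; T is not greatest since T < L; K is not greatest since K < M; H is not greatest since H < R; R is not greatest since R < L; M is not greatest since M < L; S is not greatest since S < N; N is not greatest since N < L.
Only L has nothing above it, so L is the maximum.

L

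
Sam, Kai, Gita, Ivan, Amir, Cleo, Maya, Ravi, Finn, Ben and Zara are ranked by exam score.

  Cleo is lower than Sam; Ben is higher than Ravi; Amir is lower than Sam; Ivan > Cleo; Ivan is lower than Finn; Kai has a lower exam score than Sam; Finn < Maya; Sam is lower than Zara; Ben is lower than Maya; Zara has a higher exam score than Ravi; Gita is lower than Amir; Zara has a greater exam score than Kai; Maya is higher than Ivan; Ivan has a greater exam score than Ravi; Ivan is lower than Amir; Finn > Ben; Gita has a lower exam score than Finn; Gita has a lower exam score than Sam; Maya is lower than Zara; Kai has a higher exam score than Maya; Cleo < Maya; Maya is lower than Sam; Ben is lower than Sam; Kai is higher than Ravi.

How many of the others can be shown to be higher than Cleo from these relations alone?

7

The elements the relations force above Cleo are Ivan, Finn, Amir, Maya, Kai, Sam, Zara — no chain reaches any other.
That is 7.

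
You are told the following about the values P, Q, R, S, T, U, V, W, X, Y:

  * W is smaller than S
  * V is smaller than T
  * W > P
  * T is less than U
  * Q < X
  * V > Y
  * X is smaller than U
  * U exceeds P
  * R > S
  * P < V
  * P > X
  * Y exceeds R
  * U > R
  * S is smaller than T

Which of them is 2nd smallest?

Piecing the relations together gives one ordering: Q < X < P < W < S < R < Y < V < T < U.
The 2nd smallest is X.

X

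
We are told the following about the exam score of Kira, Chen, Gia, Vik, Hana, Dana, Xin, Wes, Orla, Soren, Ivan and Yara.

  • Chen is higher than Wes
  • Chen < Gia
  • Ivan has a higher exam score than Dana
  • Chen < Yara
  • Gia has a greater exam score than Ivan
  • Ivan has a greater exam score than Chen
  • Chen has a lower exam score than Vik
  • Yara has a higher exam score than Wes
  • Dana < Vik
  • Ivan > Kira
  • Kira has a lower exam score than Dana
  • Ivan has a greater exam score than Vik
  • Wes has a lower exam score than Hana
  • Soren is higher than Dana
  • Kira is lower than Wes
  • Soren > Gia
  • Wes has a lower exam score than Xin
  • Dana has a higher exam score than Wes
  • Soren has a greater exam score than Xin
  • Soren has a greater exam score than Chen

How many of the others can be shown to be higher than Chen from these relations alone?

5

From Chen the given relations immediately reach Vik, Yara, Ivan, Gia, Soren.
Nothing else is reachable above Chen; 5 in all.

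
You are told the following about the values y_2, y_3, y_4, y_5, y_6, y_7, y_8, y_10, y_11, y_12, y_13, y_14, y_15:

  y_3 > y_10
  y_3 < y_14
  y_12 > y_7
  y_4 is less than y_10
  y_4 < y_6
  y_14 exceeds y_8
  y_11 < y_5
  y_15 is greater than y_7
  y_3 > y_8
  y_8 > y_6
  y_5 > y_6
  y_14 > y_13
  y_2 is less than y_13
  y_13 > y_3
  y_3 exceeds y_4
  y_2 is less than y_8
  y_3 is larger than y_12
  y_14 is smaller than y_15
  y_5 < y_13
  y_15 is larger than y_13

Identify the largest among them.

y_4 is not greatest since y_4 < y_6; y_11 is not greatest since y_11 < y_5; y_7 is not greatest since y_7 < y_12; y_10 is not greatest since y_10 < y_3; y_2 is not greatest since y_2 < y_8; y_6 is not greatest since y_6 < y_8; y_12 is not greatest since y_12 < y_3; y_8 is not greatest since y_8 < y_3; y_5 is not greatest since y_5 < y_13; y_3 is not greatest since y_3 < y_14; y_13 is not greatest since y_13 < y_15; y_14 is not greatest since y_14 < y_15.
Only y_15 has nothing above it, so y_15 is the largest.

y_15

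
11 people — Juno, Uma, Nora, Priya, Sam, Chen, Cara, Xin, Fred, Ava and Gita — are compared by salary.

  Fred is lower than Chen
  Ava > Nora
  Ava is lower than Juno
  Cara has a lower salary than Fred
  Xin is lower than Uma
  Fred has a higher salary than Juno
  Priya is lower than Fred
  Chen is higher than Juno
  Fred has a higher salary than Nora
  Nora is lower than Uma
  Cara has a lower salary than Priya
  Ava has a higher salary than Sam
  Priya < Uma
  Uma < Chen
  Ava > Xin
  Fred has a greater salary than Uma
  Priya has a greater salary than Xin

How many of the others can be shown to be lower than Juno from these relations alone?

4

The elements the relations force below Juno are Sam, Xin, Nora, Ava — no chain reaches any other.
That is 4.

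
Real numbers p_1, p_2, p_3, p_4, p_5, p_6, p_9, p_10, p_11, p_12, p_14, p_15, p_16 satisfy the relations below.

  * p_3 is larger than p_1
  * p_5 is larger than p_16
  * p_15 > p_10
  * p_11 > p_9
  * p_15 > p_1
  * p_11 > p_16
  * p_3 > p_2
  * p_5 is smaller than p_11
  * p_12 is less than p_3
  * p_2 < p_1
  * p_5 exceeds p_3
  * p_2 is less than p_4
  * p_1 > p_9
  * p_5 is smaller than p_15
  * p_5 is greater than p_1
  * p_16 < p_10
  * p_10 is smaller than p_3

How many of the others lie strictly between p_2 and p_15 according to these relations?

3

The relations place p_2 below p_15. An element lies strictly between them when it is forced above p_2 and also forced below p_15.
Above p_2: {p_1, p_4, p_3, p_5, p_11}. Below p_15: {p_9, p_16, p_1, p_10, p_12, p_3, p_5}.
Intersection: {p_1, p_3, p_5} — 3.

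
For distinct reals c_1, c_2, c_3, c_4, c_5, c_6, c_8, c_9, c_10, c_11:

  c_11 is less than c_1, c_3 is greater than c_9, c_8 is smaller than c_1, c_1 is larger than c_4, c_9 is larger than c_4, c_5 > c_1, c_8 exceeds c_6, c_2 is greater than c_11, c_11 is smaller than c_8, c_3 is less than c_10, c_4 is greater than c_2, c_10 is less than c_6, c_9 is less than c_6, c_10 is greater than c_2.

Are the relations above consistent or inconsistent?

consistent

Every relation is compatible with c_11 < c_2 < c_4 < c_9 < c_3 < c_10 < c_6 < c_8 < c_1 < c_5; the set is consistent.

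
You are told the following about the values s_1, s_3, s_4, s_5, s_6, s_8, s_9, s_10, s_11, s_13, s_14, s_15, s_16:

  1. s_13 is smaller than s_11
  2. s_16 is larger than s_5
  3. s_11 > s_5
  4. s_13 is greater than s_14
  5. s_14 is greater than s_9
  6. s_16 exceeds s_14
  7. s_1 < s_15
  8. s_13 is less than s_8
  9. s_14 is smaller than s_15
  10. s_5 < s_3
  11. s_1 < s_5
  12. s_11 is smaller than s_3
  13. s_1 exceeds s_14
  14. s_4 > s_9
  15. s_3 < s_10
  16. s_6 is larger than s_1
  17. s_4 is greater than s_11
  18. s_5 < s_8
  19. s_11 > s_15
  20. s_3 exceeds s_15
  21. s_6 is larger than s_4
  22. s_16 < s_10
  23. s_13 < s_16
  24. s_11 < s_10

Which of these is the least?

s_14 is not least since s_9 < s_14; s_1 is not least since s_14 < s_1; s_15 is not least since s_14 < s_15; s_5 is not least since s_1 < s_5; s_13 is not least since s_14 < s_13; s_16 is not least since s_5 < s_16; s_11 is not least since s_15 < s_11; s_8 is not least since s_5 < s_8; s_3 is not least since s_5 < s_3; s_10 is not least since s_11 < s_10; s_4 is not least since s_9 < s_4; s_6 is not least since s_4 < s_6.
Only s_9 has nothing below it, so s_9 is the least.

s_9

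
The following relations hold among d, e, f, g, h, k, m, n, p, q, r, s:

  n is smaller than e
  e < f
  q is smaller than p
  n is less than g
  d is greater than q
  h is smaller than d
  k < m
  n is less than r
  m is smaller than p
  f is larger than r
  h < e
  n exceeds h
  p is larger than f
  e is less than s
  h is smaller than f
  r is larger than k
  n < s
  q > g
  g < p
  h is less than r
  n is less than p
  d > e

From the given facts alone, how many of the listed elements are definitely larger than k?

4

From k the given relations immediately reach r, m.
From those, f, p — 4 in total.
No other element is forced above k by the given relations, so the count is 4.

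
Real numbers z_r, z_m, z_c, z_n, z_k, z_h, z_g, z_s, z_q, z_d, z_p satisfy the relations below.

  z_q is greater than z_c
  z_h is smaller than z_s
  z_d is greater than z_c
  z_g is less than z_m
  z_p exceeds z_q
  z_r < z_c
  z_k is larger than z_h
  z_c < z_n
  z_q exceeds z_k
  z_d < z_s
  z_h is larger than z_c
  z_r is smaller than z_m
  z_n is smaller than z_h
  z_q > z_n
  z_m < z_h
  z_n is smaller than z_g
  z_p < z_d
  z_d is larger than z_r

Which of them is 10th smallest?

Piecing the relations together gives one ordering: z_r < z_c < z_n < z_g < z_m < z_h < z_k < z_q < z_p < z_d < z_s.
The 10th smallest is z_d.

z_d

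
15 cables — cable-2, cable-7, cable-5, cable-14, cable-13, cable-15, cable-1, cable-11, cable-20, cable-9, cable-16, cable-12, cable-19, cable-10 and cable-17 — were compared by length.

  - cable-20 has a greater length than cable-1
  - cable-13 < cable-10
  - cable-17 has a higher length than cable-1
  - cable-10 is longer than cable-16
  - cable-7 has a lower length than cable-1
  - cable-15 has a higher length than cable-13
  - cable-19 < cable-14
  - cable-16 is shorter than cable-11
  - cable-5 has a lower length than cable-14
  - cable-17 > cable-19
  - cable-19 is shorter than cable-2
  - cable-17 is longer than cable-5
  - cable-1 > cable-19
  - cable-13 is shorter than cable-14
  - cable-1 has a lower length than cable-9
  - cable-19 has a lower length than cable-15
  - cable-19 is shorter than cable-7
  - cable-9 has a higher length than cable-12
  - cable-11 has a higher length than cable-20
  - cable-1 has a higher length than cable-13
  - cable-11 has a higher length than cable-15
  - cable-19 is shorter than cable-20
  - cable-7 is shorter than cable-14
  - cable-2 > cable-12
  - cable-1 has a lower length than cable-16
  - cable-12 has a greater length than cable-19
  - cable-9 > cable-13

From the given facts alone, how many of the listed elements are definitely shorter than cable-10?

The elements the relations force below cable-10 are cable-19, cable-7, cable-13, cable-1, cable-16 — no chain reaches any other.
That is 5.

5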